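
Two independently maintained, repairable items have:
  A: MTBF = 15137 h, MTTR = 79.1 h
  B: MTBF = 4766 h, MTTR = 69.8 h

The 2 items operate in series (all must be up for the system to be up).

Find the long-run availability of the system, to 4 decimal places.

0.9804

A(A) = MTBF/(MTBF+MTTR) = 15137/(15137+79.1) = 0.994802
A(B) = MTBF/(MTBF+MTTR) = 4766/(4766+69.8) = 0.985566
Series availability: 0.994802 × 0.985566 = 0.9804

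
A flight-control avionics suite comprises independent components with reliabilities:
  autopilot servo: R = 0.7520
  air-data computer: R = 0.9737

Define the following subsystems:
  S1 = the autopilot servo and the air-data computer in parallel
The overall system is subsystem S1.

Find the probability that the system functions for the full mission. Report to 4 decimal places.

0.9935

Parallel (autopilot servo and air-data computer): 1 − (1 − 0.752000)(1 − 0.973700) = 0.9935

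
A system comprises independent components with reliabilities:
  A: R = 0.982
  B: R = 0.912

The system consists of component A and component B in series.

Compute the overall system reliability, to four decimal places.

0.8956

Series (A and B): 0.982000 × 0.912000 = 0.8956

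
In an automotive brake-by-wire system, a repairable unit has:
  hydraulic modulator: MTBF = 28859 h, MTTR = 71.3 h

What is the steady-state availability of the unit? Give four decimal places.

0.9975

A(hydraulic modulator) = MTBF/(MTBF+MTTR) = 28859/(28859+71.3) = 0.9975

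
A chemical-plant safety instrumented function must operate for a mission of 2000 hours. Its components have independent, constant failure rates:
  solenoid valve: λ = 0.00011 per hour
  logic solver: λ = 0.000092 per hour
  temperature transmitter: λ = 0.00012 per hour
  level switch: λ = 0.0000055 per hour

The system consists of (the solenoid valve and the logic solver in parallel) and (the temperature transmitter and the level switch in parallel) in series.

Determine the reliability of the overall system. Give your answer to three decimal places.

0.965

R(solenoid valve) = exp(−0.00011 × 2000) = 0.80252
R(logic solver) = exp(−0.000092 × 2000) = 0.83194
R(temperature transmitter) = exp(−0.00012 × 2000) = 0.78663
R(level switch) = exp(−0.0000055 × 2000) = 0.98906
Parallel (solenoid valve and logic solver): 1 − (1 − 0.80252)(1 − 0.83194) = 0.96681
Parallel (temperature transmitter and level switch): 1 − (1 − 0.78663)(1 − 0.98906) = 0.99767
Series ([0.96681] and [0.99767]): 0.96681 × 0.99767 = 0.965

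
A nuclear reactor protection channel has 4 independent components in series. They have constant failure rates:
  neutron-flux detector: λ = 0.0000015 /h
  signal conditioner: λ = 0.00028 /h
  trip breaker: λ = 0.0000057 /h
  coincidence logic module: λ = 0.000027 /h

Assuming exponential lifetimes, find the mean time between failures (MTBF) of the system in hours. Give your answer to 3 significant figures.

Series of exponential components: λ_sys = Σ λ_i
λ_sys = 0.0000015 + 0.00028 + 0.0000057 + 0.000027 = 3.1420e-04 /h
MTBF = 1 / λ_sys = 3180 h

3180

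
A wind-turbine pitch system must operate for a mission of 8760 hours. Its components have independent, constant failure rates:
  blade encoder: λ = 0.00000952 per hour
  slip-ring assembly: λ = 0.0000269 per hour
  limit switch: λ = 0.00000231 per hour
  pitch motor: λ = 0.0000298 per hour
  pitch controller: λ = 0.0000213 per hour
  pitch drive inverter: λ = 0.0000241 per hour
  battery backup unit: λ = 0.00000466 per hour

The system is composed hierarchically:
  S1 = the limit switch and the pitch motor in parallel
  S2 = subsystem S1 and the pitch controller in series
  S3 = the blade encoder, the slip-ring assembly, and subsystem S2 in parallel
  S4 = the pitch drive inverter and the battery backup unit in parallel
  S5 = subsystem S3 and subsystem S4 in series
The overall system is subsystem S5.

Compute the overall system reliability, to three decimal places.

0.989

R(blade encoder) = exp(−0.00000952 × 8760) = 0.91999
R(slip-ring assembly) = exp(−0.0000269 × 8760) = 0.79006
R(limit switch) = exp(−0.00000231 × 8760) = 0.97997
R(pitch motor) = exp(−0.0000298 × 8760) = 0.77024
R(pitch controller) = exp(−0.0000213 × 8760) = 0.82979
R(pitch drive inverter) = exp(−0.0000241 × 8760) = 0.80968
R(battery backup unit) = exp(−0.00000466 × 8760) = 0.96000
Parallel (limit switch and pitch motor): 1 − (1 − 0.97997)(1 − 0.77024) = 0.99540
Series ([0.99540] and pitch controller): 0.99540 × 0.82979 = 0.82597
Parallel (blade encoder, slip-ring assembly, and [0.82597]): 1 − (1 − 0.91999)(1 − 0.79006)(1 − 0.82597) = 0.99708
Parallel (pitch drive inverter and battery backup unit): 1 − (1 − 0.80968)(1 − 0.96000) = 0.99239
Series ([0.99708] and [0.99239]): 0.99708 × 0.99239 = 0.989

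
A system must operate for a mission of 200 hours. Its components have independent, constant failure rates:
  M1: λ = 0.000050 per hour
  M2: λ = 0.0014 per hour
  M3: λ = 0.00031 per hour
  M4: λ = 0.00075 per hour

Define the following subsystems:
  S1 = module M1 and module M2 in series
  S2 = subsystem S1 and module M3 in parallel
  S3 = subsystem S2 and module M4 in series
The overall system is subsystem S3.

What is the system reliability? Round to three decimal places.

0.848

R(M1) = exp(−0.000050 × 200) = 0.99005
R(M2) = exp(−0.0014 × 200) = 0.75578
R(M3) = exp(−0.00031 × 200) = 0.93988
R(M4) = exp(−0.00075 × 200) = 0.86071
Series (M1 and M2): 0.99005 × 0.75578 = 0.74826
Parallel ([0.74826] and M3): 1 − (1 − 0.74826)(1 − 0.93988) = 0.98487
Series ([0.98487] and M4): 0.98487 × 0.86071 = 0.848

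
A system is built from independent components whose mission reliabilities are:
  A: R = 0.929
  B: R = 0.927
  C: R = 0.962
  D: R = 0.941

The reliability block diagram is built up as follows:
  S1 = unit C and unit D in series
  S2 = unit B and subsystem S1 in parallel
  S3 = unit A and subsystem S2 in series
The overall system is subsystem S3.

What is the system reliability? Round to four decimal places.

Series (C and D): 0.962000 × 0.941000 = 0.905242
Parallel (B and [0.905242]): 1 − (1 − 0.927000)(1 − 0.905242) = 0.993083
Series (A and [0.993083]): 0.929000 × 0.993083 = 0.9226

0.9226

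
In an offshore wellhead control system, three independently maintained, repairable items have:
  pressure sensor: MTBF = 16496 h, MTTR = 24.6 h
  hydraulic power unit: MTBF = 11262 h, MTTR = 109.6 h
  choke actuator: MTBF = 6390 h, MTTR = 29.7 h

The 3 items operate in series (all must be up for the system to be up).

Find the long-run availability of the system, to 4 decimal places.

A(pressure sensor) = MTBF/(MTBF+MTTR) = 16496/(16496+24.6) = 0.998511
A(hydraulic power unit) = MTBF/(MTBF+MTTR) = 11262/(11262+109.6) = 0.990362
A(choke actuator) = MTBF/(MTBF+MTTR) = 6390/(6390+29.7) = 0.995374
Series availability: 0.998511 × 0.990362 × 0.995374 = 0.9843

0.9843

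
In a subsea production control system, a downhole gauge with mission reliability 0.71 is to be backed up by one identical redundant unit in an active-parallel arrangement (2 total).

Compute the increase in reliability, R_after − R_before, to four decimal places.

R_before = 0.71
R_after = 1 − (1 − 0.71)^2 = 0.9159
ΔR = 0.9159 − 0.71 = 0.2059

0.2059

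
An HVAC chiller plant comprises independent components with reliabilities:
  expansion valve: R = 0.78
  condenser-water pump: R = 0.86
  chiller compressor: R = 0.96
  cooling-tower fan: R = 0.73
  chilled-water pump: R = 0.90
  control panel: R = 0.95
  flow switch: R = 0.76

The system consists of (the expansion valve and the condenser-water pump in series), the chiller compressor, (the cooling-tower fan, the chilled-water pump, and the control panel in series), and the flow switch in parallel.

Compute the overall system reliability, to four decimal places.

0.9988

Series (expansion valve and condenser-water pump): 0.780000 × 0.860000 = 0.670800
Series (cooling-tower fan, chilled-water pump, and control panel): 0.730000 × 0.900000 × 0.950000 = 0.624150
Parallel ([0.670800], chiller compressor, [0.624150], and flow switch): 1 − (1 − 0.670800)(1 − 0.960000)(1 − 0.624150)(1 − 0.760000) = 0.9988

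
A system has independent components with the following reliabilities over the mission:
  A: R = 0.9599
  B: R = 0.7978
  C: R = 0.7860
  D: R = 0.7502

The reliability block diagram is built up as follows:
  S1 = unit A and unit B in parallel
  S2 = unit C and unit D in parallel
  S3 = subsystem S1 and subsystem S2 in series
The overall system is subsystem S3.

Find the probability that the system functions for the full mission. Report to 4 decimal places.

0.9389

Parallel (A and B): 1 − (1 − 0.959900)(1 − 0.797800) = 0.991892
Parallel (C and D): 1 − (1 − 0.786000)(1 − 0.750200) = 0.946543
Series ([0.991892] and [0.946543]): 0.991892 × 0.946543 = 0.9389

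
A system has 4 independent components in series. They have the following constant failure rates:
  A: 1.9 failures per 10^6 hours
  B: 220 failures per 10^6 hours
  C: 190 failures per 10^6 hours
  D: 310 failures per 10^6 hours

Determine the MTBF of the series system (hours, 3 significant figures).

Series of exponential components: λ_sys = Σ λ_i
λ_sys = 0.0000019 + 0.00022 + 0.00019 + 0.00031 = 7.2190e-04 /h
MTBF = 1 / λ_sys = 1390 h

1390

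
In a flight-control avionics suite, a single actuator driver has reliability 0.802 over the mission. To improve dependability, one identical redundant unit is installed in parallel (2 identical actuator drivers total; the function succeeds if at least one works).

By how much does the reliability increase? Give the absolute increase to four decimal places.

0.1588

R_before = 0.802
R_after = 1 − (1 − 0.802)^2 = 0.9608
ΔR = 0.9608 − 0.802 = 0.1588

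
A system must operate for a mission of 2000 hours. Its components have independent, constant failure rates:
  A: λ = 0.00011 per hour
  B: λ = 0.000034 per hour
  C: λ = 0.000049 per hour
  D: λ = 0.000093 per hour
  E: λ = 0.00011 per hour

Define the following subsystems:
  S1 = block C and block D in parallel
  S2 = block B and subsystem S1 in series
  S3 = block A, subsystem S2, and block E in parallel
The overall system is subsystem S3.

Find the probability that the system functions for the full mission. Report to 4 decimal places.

0.9969

R(A) = exp(−0.00011 × 2000) = 0.802519
R(B) = exp(−0.000034 × 2000) = 0.934260
R(C) = exp(−0.000049 × 2000) = 0.906649
R(D) = exp(−0.000093 × 2000) = 0.830274
R(E) = exp(−0.00011 × 2000) = 0.802519
Parallel (C and D): 1 − (1 − 0.906649)(1 − 0.830274) = 0.984156
Series (B and [0.984156]): 0.934260 × 0.984156 = 0.919458
Parallel (A, [0.919458], and E): 1 − (1 − 0.802519)(1 − 0.919458)(1 − 0.802519) = 0.9969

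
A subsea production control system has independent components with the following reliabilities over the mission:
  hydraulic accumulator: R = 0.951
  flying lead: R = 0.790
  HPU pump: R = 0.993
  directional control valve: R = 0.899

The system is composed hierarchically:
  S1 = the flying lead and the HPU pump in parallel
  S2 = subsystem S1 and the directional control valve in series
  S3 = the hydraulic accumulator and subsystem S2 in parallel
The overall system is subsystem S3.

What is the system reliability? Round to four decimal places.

Parallel (flying lead and HPU pump): 1 − (1 − 0.790000)(1 − 0.993000) = 0.998530
Series ([0.998530] and directional control valve): 0.998530 × 0.899000 = 0.897678
Parallel (hydraulic accumulator and [0.897678]): 1 − (1 − 0.951000)(1 − 0.897678) = 0.9950

0.9950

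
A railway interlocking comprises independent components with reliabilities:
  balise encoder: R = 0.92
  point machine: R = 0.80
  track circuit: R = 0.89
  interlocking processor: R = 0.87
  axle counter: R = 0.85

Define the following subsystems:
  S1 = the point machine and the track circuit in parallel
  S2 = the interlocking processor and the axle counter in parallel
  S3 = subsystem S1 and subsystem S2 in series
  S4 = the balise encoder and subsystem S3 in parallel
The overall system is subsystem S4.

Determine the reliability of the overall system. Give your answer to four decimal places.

0.9967

Parallel (point machine and track circuit): 1 − (1 − 0.800000)(1 − 0.890000) = 0.978000
Parallel (interlocking processor and axle counter): 1 − (1 − 0.870000)(1 − 0.850000) = 0.980500
Series ([0.978000] and [0.980500]): 0.978000 × 0.980500 = 0.958929
Parallel (balise encoder and [0.958929]): 1 − (1 − 0.920000)(1 − 0.958929) = 0.9967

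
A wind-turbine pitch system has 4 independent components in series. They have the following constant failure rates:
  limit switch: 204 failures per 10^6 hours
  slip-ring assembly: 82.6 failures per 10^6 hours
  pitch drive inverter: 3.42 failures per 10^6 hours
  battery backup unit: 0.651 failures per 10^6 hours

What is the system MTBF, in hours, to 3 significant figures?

Series of exponential components: λ_sys = Σ λ_i
λ_sys = 0.000204 + 0.0000826 + 0.00000342 + 0.000000651 = 2.9067e-04 /h
MTBF = 1 / λ_sys = 3440 h

3440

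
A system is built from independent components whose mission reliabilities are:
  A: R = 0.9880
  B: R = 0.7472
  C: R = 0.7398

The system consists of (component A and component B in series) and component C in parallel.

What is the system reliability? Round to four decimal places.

Series (A and B): 0.988000 × 0.747200 = 0.738234
Parallel ([0.738234] and C): 1 − (1 − 0.738234)(1 − 0.739800) = 0.9319

0.9319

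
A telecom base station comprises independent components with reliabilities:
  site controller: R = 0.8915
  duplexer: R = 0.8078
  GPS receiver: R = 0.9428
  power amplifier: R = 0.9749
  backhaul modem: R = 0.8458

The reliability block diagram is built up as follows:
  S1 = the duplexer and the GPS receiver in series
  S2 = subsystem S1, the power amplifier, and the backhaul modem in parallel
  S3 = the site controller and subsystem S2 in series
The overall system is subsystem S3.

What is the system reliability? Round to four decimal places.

0.8907

Series (duplexer and GPS receiver): 0.807800 × 0.942800 = 0.761594
Parallel ([0.761594], power amplifier, and backhaul modem): 1 − (1 − 0.761594)(1 − 0.974900)(1 − 0.845800) = 0.999077
Series (site controller and [0.999077]): 0.891500 × 0.999077 = 0.8907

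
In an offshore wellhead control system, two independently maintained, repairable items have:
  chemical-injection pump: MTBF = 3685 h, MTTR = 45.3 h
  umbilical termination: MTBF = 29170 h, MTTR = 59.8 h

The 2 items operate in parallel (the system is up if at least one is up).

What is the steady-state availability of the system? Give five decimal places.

A(chemical-injection pump) = MTBF/(MTBF+MTTR) = 3685/(3685+45.3) = 0.987856
A(umbilical termination) = MTBF/(MTBF+MTTR) = 29170/(29170+59.8) = 0.997954
Parallel availability: 1 − (1 − 0.987856)(1 − 0.997954) = 0.99998

0.99998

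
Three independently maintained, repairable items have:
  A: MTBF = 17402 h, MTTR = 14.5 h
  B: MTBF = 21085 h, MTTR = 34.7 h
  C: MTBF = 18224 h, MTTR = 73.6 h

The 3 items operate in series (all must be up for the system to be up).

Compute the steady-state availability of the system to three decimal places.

0.994

A(A) = MTBF/(MTBF+MTTR) = 17402/(17402+14.5) = 0.999167
A(B) = MTBF/(MTBF+MTTR) = 21085/(21085+34.7) = 0.998357
A(C) = MTBF/(MTBF+MTTR) = 18224/(18224+73.6) = 0.995978
Series availability: 0.999167 × 0.998357 × 0.995978 = 0.994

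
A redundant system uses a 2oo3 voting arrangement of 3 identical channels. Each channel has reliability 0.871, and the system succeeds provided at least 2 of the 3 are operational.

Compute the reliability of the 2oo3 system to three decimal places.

R = Σ_{i=2}^{3} C(3,i) p^i (1−p)^{3−i} with p = 0.871
C(3,2)·0.871^2·0.129^1 = 0.29359
C(3,3)·0.871^3·0.129^0 = 0.66078
Sum = 0.954

0.954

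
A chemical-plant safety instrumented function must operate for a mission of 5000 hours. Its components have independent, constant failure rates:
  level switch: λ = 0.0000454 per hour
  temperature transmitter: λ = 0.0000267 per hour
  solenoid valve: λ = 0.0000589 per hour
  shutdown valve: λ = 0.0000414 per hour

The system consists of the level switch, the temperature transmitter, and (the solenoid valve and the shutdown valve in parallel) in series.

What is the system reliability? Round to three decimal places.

0.664

R(level switch) = exp(−0.0000454 × 5000) = 0.79692
R(temperature transmitter) = exp(−0.0000267 × 5000) = 0.87503
R(solenoid valve) = exp(−0.0000589 × 5000) = 0.74490
R(shutdown valve) = exp(−0.0000414 × 5000) = 0.81302
Parallel (solenoid valve and shutdown valve): 1 − (1 − 0.74490)(1 − 0.81302) = 0.95230
Series (level switch, temperature transmitter, and [0.95230]): 0.79692 × 0.87503 × 0.95230 = 0.664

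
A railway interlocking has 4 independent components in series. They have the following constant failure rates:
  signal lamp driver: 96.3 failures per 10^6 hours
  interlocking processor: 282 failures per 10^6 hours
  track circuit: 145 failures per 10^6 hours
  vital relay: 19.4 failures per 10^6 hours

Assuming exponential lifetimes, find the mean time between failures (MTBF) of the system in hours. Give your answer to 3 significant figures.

Series of exponential components: λ_sys = Σ λ_i
λ_sys = 0.0000963 + 0.000282 + 0.000145 + 0.0000194 = 5.4270e-04 /h
MTBF = 1 / λ_sys = 1840 h

1840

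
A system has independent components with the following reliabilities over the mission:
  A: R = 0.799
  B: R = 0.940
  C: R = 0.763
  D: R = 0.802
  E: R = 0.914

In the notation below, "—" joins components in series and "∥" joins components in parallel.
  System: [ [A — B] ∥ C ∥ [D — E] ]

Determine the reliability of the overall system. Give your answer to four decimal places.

Series (A and B): 0.799000 × 0.940000 = 0.751060
Series (D and E): 0.802000 × 0.914000 = 0.733028
Parallel ([0.751060], C, and [0.733028]): 1 − (1 − 0.751060)(1 − 0.763000)(1 − 0.733028) = 0.9842

0.9842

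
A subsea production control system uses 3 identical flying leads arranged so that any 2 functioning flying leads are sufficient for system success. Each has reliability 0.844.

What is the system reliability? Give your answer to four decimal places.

R = Σ_{i=2}^{3} C(3,i) p^i (1−p)^{3−i} with p = 0.844
C(3,2)·0.844^2·0.156^1 = 0.333373
C(3,3)·0.844^3·0.156^0 = 0.601212
Sum = 0.9346

0.9346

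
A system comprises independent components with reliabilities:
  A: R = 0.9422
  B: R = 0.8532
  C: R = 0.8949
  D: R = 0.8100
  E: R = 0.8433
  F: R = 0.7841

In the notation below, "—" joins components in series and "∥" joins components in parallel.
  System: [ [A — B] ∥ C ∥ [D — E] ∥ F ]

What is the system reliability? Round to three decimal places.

0.999

Series (A and B): 0.94220 × 0.85320 = 0.80389
Series (D and E): 0.81000 × 0.84330 = 0.68307
Parallel ([0.80389], C, [0.68307], and F): 1 − (1 − 0.80389)(1 − 0.89490)(1 − 0.68307)(1 − 0.78410) = 0.999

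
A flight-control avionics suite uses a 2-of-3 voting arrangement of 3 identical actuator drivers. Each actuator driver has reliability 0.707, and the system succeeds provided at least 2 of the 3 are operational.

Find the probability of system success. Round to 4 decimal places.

R = Σ_{i=2}^{3} C(3,i) p^i (1−p)^{3−i} with p = 0.707
C(3,2)·0.707^2·0.293^1 = 0.439367
C(3,3)·0.707^3·0.293^0 = 0.353393
Sum = 0.7928

0.7928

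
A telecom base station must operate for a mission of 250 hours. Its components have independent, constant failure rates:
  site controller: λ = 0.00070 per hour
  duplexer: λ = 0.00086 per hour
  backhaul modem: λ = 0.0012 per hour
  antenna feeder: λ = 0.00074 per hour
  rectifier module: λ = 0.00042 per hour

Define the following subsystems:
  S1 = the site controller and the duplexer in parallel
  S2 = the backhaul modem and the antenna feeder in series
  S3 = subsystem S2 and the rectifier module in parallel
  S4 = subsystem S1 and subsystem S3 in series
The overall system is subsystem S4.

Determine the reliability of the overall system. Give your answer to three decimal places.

0.932

R(site controller) = exp(−0.00070 × 250) = 0.83946
R(duplexer) = exp(−0.00086 × 250) = 0.80654
R(backhaul modem) = exp(−0.0012 × 250) = 0.74082
R(antenna feeder) = exp(−0.00074 × 250) = 0.83110
R(rectifier module) = exp(−0.00042 × 250) = 0.90032
Parallel (site controller and duplexer): 1 − (1 − 0.83946)(1 − 0.80654) = 0.96894
Series (backhaul modem and antenna feeder): 0.74082 × 0.83110 = 0.61570
Parallel ([0.61570] and rectifier module): 1 − (1 − 0.61570)(1 − 0.90032) = 0.96169
Series ([0.96894] and [0.96169]): 0.96894 × 0.96169 = 0.932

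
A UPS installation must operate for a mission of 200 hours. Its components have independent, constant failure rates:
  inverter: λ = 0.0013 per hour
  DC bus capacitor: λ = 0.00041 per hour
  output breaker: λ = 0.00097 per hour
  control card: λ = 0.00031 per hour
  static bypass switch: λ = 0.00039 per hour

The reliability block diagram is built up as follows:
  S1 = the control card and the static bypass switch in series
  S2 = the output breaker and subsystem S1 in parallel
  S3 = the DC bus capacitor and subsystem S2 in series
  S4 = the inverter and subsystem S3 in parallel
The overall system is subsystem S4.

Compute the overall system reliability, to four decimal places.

R(inverter) = exp(−0.0013 × 200) = 0.771052
R(DC bus capacitor) = exp(−0.00041 × 200) = 0.921272
R(output breaker) = exp(−0.00097 × 200) = 0.823658
R(control card) = exp(−0.00031 × 200) = 0.939883
R(static bypass switch) = exp(−0.00039 × 200) = 0.924964
Series (control card and static bypass switch): 0.939883 × 0.924964 = 0.869358
Parallel (output breaker and [0.869358]): 1 − (1 − 0.823658)(1 − 0.869358) = 0.976962
Series (DC bus capacitor and [0.976962]): 0.921272 × 0.976962 = 0.900048
Parallel (inverter and [0.900048]): 1 − (1 − 0.771052)(1 − 0.900048) = 0.9771

0.9771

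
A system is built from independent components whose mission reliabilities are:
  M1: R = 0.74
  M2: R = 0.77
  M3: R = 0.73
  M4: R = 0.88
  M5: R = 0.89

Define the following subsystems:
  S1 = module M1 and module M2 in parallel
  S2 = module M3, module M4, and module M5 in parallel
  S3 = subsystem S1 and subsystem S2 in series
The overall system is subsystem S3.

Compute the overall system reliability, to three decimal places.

0.937

Parallel (M1 and M2): 1 − (1 − 0.74000)(1 − 0.77000) = 0.94020
Parallel (M3, M4, and M5): 1 − (1 − 0.73000)(1 − 0.88000)(1 − 0.89000) = 0.99644
Series ([0.94020] and [0.99644]): 0.94020 × 0.99644 = 0.937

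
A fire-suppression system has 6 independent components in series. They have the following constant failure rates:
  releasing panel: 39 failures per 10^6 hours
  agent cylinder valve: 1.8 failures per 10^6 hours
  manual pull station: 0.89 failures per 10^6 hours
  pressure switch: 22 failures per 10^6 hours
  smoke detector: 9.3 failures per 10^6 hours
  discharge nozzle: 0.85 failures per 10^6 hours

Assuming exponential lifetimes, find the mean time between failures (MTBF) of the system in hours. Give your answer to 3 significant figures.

13500

Series of exponential components: λ_sys = Σ λ_i
λ_sys = 0.000039 + 0.0000018 + 0.00000089 + 0.000022 + 0.0000093 + 0.00000085 = 7.3840e-05 /h
MTBF = 1 / λ_sys = 13500 h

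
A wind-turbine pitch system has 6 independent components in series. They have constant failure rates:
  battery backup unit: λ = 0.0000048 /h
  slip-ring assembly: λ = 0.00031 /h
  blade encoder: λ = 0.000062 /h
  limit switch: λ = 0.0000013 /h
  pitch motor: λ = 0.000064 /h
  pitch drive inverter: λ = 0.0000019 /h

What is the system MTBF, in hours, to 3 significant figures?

Series of exponential components: λ_sys = Σ λ_i
λ_sys = 0.0000048 + 0.00031 + 0.000062 + 0.0000013 + 0.000064 + 0.0000019 = 4.4400e-04 /h
MTBF = 1 / λ_sys = 2250 h

2250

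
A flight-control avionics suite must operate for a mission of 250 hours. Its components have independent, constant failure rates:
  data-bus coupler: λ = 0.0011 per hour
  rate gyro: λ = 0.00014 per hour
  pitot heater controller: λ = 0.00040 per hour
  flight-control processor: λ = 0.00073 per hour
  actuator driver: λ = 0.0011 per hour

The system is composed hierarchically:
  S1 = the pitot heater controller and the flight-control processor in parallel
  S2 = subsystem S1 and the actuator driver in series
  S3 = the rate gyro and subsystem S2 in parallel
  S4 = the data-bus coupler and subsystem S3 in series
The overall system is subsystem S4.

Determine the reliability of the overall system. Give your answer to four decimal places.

R(data-bus coupler) = exp(−0.0011 × 250) = 0.759572
R(rate gyro) = exp(−0.00014 × 250) = 0.965605
R(pitot heater controller) = exp(−0.00040 × 250) = 0.904837
R(flight-control processor) = exp(−0.00073 × 250) = 0.833185
R(actuator driver) = exp(−0.0011 × 250) = 0.759572
Parallel (pitot heater controller and flight-control processor): 1 − (1 − 0.904837)(1 − 0.833185) = 0.984125
Series ([0.984125] and actuator driver): 0.984125 × 0.759572 = 0.747514
Parallel (rate gyro and [0.747514]): 1 − (1 − 0.965605)(1 − 0.747514) = 0.991316
Series (data-bus coupler and [0.991316]): 0.759572 × 0.991316 = 0.7530

0.7530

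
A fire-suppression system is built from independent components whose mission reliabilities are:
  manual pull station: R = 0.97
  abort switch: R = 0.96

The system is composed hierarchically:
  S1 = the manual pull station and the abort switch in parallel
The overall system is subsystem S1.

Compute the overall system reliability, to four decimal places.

Parallel (manual pull station and abort switch): 1 − (1 − 0.970000)(1 − 0.960000) = 0.9988

0.9988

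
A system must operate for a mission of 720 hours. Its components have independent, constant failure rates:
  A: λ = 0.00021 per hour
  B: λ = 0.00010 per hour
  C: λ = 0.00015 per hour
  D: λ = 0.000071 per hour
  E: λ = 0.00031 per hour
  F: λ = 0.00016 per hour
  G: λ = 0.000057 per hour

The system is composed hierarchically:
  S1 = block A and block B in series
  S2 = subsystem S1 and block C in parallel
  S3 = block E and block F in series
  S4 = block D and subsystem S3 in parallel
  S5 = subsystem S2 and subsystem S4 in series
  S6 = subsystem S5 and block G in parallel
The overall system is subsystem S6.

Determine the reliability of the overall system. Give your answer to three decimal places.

R(A) = exp(−0.00021 × 720) = 0.85968
R(B) = exp(−0.00010 × 720) = 0.93053
R(C) = exp(−0.00015 × 720) = 0.89763
R(D) = exp(−0.000071 × 720) = 0.95016
R(E) = exp(−0.00031 × 720) = 0.79995
R(F) = exp(−0.00016 × 720) = 0.89119
R(G) = exp(−0.000057 × 720) = 0.95979
Series (A and B): 0.85968 × 0.93053 = 0.79996
Parallel ([0.79996] and C): 1 − (1 − 0.79996)(1 − 0.89763) = 0.97952
Series (E and F): 0.79995 × 0.89119 = 0.71291
Parallel (D and [0.71291]): 1 − (1 − 0.95016)(1 − 0.71291) = 0.98569
Series ([0.97952] and [0.98569]): 0.97952 × 0.98569 = 0.96550
Parallel ([0.96550] and G): 1 − (1 − 0.96550)(1 − 0.95979) = 0.999

0.999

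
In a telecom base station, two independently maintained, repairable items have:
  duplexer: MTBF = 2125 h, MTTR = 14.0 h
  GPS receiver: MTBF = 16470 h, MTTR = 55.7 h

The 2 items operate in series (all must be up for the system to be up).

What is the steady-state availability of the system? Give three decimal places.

A(duplexer) = MTBF/(MTBF+MTTR) = 2125/(2125+14.0) = 0.993455
A(GPS receiver) = MTBF/(MTBF+MTTR) = 16470/(16470+55.7) = 0.996629
Series availability: 0.993455 × 0.996629 = 0.990

0.990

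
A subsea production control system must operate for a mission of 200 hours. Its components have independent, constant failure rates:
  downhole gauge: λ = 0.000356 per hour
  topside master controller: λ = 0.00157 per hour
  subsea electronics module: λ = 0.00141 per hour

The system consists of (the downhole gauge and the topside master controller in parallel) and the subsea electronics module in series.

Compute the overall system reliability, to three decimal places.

R(downhole gauge) = exp(−0.000356 × 200) = 0.93128
R(topside master controller) = exp(−0.00157 × 200) = 0.73052
R(subsea electronics module) = exp(−0.00141 × 200) = 0.75427
Parallel (downhole gauge and topside master controller): 1 − (1 − 0.93128)(1 − 0.73052) = 0.98148
Series ([0.98148] and subsea electronics module): 0.98148 × 0.75427 = 0.740

0.740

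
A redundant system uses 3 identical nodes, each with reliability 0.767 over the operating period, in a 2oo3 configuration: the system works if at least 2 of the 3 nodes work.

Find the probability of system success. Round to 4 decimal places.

R = Σ_{i=2}^{3} C(3,i) p^i (1−p)^{3−i} with p = 0.767
C(3,2)·0.767^2·0.233^1 = 0.411214
C(3,3)·0.767^3·0.233^0 = 0.451218
Sum = 0.8624

0.8624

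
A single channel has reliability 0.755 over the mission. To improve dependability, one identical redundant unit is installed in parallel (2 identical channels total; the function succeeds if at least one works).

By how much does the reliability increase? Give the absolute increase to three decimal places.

R_before = 0.755
R_after = 1 − (1 − 0.755)^2 = 0.940
ΔR = 0.940 − 0.755 = 0.185

0.185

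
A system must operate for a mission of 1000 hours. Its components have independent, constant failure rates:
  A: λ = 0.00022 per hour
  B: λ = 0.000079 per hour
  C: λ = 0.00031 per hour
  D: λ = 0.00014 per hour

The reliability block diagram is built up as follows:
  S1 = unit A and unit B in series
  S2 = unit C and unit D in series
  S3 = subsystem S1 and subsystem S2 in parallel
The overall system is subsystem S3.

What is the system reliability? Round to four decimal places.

R(A) = exp(−0.00022 × 1000) = 0.802519
R(B) = exp(−0.000079 × 1000) = 0.924040
R(C) = exp(−0.00031 × 1000) = 0.733447
R(D) = exp(−0.00014 × 1000) = 0.869358
Series (A and B): 0.802519 × 0.924040 = 0.741560
Series (C and D): 0.733447 × 0.869358 = 0.637628
Parallel ([0.741560] and [0.637628]): 1 − (1 − 0.741560)(1 − 0.637628) = 0.9063

0.9063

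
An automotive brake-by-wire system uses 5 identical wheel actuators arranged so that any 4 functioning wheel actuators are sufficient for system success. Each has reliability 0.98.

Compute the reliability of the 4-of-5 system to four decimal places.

R = Σ_{i=4}^{5} C(5,i) p^i (1−p)^{5−i} with p = 0.98
C(5,4)·0.98^4·0.02^1 = 0.092237
C(5,5)·0.98^5·0.02^0 = 0.903921
Sum = 0.9962

0.9962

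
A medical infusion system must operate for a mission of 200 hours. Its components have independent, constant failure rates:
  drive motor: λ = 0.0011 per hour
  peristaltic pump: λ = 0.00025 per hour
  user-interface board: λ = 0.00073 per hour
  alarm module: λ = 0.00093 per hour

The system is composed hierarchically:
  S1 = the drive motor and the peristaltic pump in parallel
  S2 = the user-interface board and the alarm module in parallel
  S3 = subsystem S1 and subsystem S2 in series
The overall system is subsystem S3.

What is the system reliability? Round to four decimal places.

0.9675

R(drive motor) = exp(−0.0011 × 200) = 0.802519
R(peristaltic pump) = exp(−0.00025 × 200) = 0.951229
R(user-interface board) = exp(−0.00073 × 200) = 0.864158
R(alarm module) = exp(−0.00093 × 200) = 0.830274
Parallel (drive motor and peristaltic pump): 1 − (1 − 0.802519)(1 − 0.951229) = 0.990369
Parallel (user-interface board and alarm module): 1 − (1 − 0.864158)(1 − 0.830274) = 0.976944
Series ([0.990369] and [0.976944]): 0.990369 × 0.976944 = 0.9675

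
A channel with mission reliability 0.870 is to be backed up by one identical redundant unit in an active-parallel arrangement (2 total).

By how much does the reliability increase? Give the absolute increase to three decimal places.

R_before = 0.870
R_after = 1 − (1 − 0.870)^2 = 0.983
ΔR = 0.983 − 0.870 = 0.113

0.113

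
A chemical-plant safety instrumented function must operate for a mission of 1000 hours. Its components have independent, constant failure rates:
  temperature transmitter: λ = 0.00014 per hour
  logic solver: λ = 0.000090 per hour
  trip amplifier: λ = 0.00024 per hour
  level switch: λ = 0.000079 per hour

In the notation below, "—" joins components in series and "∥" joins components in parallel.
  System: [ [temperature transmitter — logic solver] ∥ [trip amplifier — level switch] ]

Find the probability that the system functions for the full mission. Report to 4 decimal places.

R(temperature transmitter) = exp(−0.00014 × 1000) = 0.869358
R(logic solver) = exp(−0.000090 × 1000) = 0.913931
R(trip amplifier) = exp(−0.00024 × 1000) = 0.786628
R(level switch) = exp(−0.000079 × 1000) = 0.924040
Series (temperature transmitter and logic solver): 0.869358 × 0.913931 = 0.794533
Series (trip amplifier and level switch): 0.786628 × 0.924040 = 0.726876
Parallel ([0.794533] and [0.726876]): 1 − (1 − 0.794533)(1 − 0.726876) = 0.9439

0.9439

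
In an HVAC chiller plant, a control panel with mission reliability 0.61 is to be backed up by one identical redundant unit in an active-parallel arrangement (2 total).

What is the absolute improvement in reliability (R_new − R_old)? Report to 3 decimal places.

0.238

R_before = 0.61
R_after = 1 − (1 − 0.61)^2 = 0.848
ΔR = 0.848 − 0.61 = 0.238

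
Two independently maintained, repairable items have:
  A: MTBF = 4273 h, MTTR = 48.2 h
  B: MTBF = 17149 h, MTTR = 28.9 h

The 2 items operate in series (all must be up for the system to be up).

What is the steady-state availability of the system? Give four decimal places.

0.9872

A(A) = MTBF/(MTBF+MTTR) = 4273/(4273+48.2) = 0.988846
A(B) = MTBF/(MTBF+MTTR) = 17149/(17149+28.9) = 0.998318
Series availability: 0.988846 × 0.998318 = 0.9872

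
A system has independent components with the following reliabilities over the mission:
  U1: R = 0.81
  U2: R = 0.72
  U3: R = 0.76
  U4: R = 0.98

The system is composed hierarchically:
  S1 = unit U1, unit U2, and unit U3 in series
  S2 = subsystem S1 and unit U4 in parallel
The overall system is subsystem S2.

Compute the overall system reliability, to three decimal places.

0.989

Series (U1, U2, and U3): 0.81000 × 0.72000 × 0.76000 = 0.44323
Parallel ([0.44323] and U4): 1 − (1 − 0.44323)(1 − 0.98000) = 0.989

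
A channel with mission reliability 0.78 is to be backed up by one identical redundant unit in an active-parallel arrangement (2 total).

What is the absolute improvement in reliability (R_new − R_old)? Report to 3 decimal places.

0.172

R_before = 0.78
R_after = 1 − (1 − 0.78)^2 = 0.952
ΔR = 0.952 − 0.78 = 0.172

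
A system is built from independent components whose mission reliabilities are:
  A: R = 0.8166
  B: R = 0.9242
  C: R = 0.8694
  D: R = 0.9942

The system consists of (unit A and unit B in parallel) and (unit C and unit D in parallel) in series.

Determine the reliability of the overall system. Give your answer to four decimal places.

0.9854

Parallel (A and B): 1 − (1 − 0.816600)(1 − 0.924200) = 0.986098
Parallel (C and D): 1 − (1 − 0.869400)(1 − 0.994200) = 0.999243
Series ([0.986098] and [0.999243]): 0.986098 × 0.999243 = 0.9854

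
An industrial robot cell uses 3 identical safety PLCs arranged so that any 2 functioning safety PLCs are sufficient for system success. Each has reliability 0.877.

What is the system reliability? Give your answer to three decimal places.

0.958

R = Σ_{i=2}^{3} C(3,i) p^i (1−p)^{3−i} with p = 0.877
C(3,2)·0.877^2·0.123^1 = 0.28381
C(3,3)·0.877^3·0.123^0 = 0.67453
Sum = 0.958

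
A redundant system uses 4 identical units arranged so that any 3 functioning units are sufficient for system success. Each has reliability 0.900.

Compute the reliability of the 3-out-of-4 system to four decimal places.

R = Σ_{i=3}^{4} C(4,i) p^i (1−p)^{4−i} with p = 0.900
C(4,3)·0.900^3·0.100^1 = 0.291600
C(4,4)·0.900^4·0.100^0 = 0.656100
Sum = 0.9477

0.9477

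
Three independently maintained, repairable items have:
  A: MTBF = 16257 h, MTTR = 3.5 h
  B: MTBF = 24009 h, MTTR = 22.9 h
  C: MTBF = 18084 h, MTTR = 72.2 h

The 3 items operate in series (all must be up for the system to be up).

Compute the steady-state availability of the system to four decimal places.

0.9949

A(A) = MTBF/(MTBF+MTTR) = 16257/(16257+3.5) = 0.999785
A(B) = MTBF/(MTBF+MTTR) = 24009/(24009+22.9) = 0.999047
A(C) = MTBF/(MTBF+MTTR) = 18084/(18084+72.2) = 0.996023
Series availability: 0.999785 × 0.999047 × 0.996023 = 0.9949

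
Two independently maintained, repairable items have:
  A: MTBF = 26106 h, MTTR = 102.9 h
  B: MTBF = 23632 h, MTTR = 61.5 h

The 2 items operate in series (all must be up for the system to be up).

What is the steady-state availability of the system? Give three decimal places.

0.993

A(A) = MTBF/(MTBF+MTTR) = 26106/(26106+102.9) = 0.996074
A(B) = MTBF/(MTBF+MTTR) = 23632/(23632+61.5) = 0.997404
Series availability: 0.996074 × 0.997404 = 0.993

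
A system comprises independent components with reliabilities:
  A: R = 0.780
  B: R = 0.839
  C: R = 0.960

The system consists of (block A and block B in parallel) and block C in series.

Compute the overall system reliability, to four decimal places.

0.9260

Parallel (A and B): 1 − (1 − 0.780000)(1 − 0.839000) = 0.964580
Series ([0.964580] and C): 0.964580 × 0.960000 = 0.9260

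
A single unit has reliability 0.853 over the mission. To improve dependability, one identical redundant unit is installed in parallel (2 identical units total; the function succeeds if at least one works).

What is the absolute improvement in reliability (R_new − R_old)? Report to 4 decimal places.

R_before = 0.853
R_after = 1 − (1 − 0.853)^2 = 0.9784
ΔR = 0.9784 − 0.853 = 0.1254

0.1254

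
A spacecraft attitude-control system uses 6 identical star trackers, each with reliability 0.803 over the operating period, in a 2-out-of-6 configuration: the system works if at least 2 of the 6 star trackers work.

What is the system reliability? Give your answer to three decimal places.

R = Σ_{i=2}^{6} C(6,i) p^i (1−p)^{6−i} with p = 0.803
C(6,2)·0.803^2·0.197^4 = 0.01457
C(6,3)·0.803^3·0.197^3 = 0.07917
C(6,4)·0.803^4·0.197^2 = 0.24204
C(6,5)·0.803^5·0.197^1 = 0.39463
C(6,6)·0.803^6·0.197^0 = 0.26810
Sum = 0.999

0.999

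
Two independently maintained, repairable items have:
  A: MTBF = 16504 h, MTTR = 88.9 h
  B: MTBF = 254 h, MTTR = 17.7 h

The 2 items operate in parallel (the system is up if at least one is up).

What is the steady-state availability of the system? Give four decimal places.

0.9997

A(A) = MTBF/(MTBF+MTTR) = 16504/(16504+88.9) = 0.994642
A(B) = MTBF/(MTBF+MTTR) = 254/(254+17.7) = 0.934855
Parallel availability: 1 − (1 − 0.994642)(1 − 0.934855) = 0.9997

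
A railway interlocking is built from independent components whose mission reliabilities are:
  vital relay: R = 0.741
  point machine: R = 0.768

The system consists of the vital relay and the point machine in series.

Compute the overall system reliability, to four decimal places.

Series (vital relay and point machine): 0.741000 × 0.768000 = 0.5691

0.5691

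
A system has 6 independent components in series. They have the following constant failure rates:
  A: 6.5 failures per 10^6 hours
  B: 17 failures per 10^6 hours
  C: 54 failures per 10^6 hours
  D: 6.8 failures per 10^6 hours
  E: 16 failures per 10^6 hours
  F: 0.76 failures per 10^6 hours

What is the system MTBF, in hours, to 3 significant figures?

Series of exponential components: λ_sys = Σ λ_i
λ_sys = 0.0000065 + 0.000017 + 0.000054 + 0.0000068 + 0.000016 + 0.00000076 = 1.0106e-04 /h
MTBF = 1 / λ_sys = 9900 h

9900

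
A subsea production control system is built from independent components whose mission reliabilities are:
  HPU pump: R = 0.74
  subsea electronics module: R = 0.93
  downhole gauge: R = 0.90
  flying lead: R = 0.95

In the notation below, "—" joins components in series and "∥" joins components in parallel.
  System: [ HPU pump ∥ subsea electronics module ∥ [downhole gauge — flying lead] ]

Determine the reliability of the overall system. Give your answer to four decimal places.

Series (downhole gauge and flying lead): 0.900000 × 0.950000 = 0.855000
Parallel (HPU pump, subsea electronics module, and [0.855000]): 1 − (1 − 0.740000)(1 − 0.930000)(1 − 0.855000) = 0.9974

0.9974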